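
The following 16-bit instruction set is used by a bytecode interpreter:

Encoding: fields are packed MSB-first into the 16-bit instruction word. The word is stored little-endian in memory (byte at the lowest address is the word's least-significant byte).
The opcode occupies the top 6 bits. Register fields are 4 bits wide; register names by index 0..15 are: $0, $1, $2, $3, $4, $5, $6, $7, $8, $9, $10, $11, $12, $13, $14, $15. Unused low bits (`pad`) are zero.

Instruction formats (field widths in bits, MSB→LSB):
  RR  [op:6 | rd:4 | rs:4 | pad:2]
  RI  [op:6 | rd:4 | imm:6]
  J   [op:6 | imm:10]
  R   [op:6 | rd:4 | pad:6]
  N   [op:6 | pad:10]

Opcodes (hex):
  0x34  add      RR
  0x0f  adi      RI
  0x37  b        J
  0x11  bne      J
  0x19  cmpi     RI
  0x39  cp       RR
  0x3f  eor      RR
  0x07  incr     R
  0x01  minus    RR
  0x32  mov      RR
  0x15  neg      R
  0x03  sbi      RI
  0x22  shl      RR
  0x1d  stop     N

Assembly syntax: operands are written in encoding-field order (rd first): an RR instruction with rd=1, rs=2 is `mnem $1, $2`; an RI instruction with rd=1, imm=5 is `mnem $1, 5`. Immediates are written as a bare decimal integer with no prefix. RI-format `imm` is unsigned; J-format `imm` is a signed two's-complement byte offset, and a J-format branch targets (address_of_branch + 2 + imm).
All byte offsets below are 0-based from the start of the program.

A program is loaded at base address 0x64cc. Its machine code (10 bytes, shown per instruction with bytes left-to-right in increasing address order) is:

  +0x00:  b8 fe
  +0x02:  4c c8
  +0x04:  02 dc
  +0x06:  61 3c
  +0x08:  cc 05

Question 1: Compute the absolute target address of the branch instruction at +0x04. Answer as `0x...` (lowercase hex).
0x64d4

+0x04: 02 dc ⇒ word 0xdc02 (little)
  top 6b → 0x37 → b [J]
  imm@[9:0]=0x2 ⇒ 2
  target = base 0x64cc + off 0x04 + 2 + imm 2 = 0x64d4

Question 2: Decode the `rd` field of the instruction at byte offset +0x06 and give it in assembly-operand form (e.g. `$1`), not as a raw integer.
$1

off 0x06: read 61 3c as little → 0x3c61
  op=0x3c61>>10=0xf ⇒ adi (RI)
  rd: (w>>6)&0xf=0x1 → $1
  imm: (w>>0)&0x3f=0x21 → 33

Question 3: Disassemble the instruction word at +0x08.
minus $7, $3

[08] cc 05 → 0x05cc
  opcode bits[15:10]=0x1: minus/RR
  [9:6] rd=7 = $7
  [5:2] rs=3 = $3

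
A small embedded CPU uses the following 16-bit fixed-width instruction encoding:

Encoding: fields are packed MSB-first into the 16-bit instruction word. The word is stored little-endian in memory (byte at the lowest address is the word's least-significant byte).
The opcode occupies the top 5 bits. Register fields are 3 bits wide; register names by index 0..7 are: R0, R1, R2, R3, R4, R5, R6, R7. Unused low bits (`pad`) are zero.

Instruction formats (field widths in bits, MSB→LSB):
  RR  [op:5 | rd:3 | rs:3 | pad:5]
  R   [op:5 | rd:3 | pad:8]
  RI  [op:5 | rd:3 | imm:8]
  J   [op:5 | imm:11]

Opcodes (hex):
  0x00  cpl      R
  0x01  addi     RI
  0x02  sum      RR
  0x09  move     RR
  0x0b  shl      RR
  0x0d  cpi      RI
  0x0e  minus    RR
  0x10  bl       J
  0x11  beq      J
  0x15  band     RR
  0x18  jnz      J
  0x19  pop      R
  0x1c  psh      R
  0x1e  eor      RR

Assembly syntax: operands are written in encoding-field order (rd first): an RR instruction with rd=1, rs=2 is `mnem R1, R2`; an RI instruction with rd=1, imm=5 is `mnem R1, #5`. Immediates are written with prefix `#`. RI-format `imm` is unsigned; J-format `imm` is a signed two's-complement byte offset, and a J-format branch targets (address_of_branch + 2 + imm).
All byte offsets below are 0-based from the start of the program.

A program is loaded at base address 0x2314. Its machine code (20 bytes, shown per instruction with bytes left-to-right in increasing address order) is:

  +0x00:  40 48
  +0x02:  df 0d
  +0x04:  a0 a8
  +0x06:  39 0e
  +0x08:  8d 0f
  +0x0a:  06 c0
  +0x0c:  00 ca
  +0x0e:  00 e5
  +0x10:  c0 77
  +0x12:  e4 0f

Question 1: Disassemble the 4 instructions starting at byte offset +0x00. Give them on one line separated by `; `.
move R0, R2; addi R5, #223; band R0, R5; addi R6, #57

[00] 40 48 → 0x4840
  op=0x4840>>11=0x9 ⇒ move (RR)
  [10:8] rd=0 = R0
  [7:5] rs=2 = R2
[02] df 0d → 0x0ddf
  op=0x0ddf>>11=0x1 ⇒ addi (RI)
  [10:8] rd=5 = R5
  [7:0] imm=223 = #223
[04] a0 a8 → 0xa8a0
  op=0xa8a0>>11=0x15 ⇒ band (RR)
  [10:8] rd=0 = R0
  [7:5] rs=5 = R5
[06] 39 0e → 0x0e39
  op=0x0e39>>11=0x1 ⇒ addi (RI)
  [10:8] rd=6 = R6
  [7:0] imm=57 = #57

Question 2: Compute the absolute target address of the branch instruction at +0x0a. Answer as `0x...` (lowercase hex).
0x2326

[0a] 06 c0 → 0xc006
  op=0xc006>>11=0x18 ⇒ jnz (J)
  imm@[10:0]=0x6 ⇒ #6
  target = base 0x2314 + off 0x0a + 2 + imm 6 = 0x2326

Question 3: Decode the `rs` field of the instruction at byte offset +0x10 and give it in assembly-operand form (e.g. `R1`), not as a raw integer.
+0x10: c0 77 ⇒ word 0x77c0 (little)
  top 5b → 0xe → minus [RR]
  [10:8] rd=7 = R7
  [7:5] rs=6 = R6

R6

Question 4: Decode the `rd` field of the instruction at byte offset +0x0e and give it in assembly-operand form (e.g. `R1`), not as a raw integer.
+0x0e: 00 e5 ⇒ word 0xe500 (little)
  opcode bits[15:11]=0x1c: psh/R
  rd: (w>>8)&0x7=0x5 → R5

R5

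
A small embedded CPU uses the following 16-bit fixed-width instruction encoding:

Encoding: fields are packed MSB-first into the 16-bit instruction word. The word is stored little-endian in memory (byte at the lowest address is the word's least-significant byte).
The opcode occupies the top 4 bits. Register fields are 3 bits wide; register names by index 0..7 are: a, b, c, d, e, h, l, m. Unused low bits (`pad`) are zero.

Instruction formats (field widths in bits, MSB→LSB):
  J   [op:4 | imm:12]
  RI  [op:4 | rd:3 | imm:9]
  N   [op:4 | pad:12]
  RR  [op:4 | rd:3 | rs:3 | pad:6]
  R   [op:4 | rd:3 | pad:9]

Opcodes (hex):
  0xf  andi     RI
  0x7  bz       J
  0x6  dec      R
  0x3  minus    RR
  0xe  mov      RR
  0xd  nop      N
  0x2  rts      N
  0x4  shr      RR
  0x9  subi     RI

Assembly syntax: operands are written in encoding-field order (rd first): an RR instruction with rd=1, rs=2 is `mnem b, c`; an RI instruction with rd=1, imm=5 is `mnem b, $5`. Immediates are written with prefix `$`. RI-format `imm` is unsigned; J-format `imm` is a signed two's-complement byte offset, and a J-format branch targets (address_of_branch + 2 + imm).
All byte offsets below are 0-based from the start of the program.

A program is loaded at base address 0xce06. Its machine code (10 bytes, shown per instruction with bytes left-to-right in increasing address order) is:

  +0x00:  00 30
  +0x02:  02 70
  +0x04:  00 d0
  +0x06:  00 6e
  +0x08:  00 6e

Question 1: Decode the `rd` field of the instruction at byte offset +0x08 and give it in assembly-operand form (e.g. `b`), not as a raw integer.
off 0x08: read 00 6e as little → 0x6e00
  opcode bits[15:12]=0x6: dec/R
  [11:9] rd=7 = m

m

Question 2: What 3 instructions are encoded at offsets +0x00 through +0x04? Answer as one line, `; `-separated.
minus a, a; bz $2; nop

off 0x00: read 00 30 as little → 0x3000
  opcode bits[15:12]=0x3: minus/RR
  rd: (w>>9)&0x7=0x0 → a
  rs: (w>>6)&0x7=0x0 → a
off 0x02: read 02 70 as little → 0x7002
  opcode bits[15:12]=0x7: bz/J
  imm: (w>>0)&0xfff=0x2 → $2
off 0x04: read 00 d0 as little → 0xd000
  opcode bits[15:12]=0xd: nop/N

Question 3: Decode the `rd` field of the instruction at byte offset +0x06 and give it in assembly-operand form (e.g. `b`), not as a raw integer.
m

off 0x06: read 00 6e as little → 0x6e00
  opcode bits[15:12]=0x6: dec/R
  [11:9] rd=7 = m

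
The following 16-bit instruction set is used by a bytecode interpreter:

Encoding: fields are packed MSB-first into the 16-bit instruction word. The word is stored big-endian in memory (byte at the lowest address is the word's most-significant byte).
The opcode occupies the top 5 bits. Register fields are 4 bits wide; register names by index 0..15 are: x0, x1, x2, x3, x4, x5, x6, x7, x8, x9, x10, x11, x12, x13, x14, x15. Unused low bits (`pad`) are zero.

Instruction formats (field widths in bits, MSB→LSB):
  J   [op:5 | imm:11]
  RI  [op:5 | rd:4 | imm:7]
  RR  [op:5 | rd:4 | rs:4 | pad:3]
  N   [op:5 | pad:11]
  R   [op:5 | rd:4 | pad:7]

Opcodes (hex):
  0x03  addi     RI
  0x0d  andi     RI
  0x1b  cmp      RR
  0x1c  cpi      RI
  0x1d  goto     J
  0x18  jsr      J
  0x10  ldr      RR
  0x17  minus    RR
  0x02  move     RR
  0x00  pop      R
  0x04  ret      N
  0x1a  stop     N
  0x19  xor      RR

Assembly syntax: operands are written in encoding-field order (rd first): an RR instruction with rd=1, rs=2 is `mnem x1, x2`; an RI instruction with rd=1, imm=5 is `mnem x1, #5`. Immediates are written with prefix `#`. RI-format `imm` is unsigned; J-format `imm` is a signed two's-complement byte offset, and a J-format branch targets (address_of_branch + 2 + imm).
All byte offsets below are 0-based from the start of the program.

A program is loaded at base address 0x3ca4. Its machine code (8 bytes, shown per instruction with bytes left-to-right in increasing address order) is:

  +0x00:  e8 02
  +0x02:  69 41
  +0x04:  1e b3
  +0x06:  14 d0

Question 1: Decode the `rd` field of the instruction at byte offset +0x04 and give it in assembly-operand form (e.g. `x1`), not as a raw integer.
off 0x04: read 1e b3 as big → 0x1eb3
  top 5b → 0x3 → addi [RI]
  rd@[10:7]=0xd ⇒ x13
  imm@[6:0]=0x33 ⇒ #51

x13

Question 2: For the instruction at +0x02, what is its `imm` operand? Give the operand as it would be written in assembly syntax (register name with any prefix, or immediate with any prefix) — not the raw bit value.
#65

off 0x02: read 69 41 as big → 0x6941
  opcode bits[15:11]=0xd: andi/RI
  rd: (w>>7)&0xf=0x2 → x2
  imm: (w>>0)&0x7f=0x41 → #65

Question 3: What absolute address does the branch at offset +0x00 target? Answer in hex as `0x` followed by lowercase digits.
@+00  big-endian(e8 02) = 0xe802
  opcode bits[15:11]=0x1d: goto/J
  [10:0] imm=2 = #2
  target = base 0x3ca4 + off 0x00 + 2 + imm 2 = 0x3ca8

0x3ca8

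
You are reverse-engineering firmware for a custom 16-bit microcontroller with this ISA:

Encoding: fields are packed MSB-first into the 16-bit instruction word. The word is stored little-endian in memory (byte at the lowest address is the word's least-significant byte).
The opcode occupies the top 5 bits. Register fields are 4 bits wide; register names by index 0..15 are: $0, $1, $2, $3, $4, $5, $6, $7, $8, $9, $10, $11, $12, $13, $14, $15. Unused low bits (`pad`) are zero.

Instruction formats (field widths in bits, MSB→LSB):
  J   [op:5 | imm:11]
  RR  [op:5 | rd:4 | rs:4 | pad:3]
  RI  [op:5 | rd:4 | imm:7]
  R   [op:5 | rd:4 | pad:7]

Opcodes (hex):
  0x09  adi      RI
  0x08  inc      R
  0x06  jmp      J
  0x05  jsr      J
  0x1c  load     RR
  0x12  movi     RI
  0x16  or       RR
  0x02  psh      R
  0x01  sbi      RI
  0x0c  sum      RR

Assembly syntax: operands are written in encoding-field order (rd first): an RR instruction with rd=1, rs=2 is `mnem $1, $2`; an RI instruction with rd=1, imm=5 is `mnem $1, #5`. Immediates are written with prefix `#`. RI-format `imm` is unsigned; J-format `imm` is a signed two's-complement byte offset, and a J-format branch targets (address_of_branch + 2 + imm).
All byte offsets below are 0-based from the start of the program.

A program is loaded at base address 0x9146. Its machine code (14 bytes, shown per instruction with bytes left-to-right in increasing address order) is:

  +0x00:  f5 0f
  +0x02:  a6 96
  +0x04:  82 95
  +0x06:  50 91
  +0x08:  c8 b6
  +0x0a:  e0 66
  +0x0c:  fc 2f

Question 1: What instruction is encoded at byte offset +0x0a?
off 0x0a: read e0 66 as little → 0x66e0
  op=0x66e0>>11=0xc ⇒ sum (RR)
  rd: (w>>7)&0xf=0xd → $13
  rs: (w>>3)&0xf=0xc → $12

sum $13, $12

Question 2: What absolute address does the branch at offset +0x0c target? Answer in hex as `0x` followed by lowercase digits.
0x9150

@+0c  little-endian(fc 2f) = 0x2ffc
  opcode bits[15:11]=0x5: jsr/J
  [10:0] imm=2044 (s11→-4) = #-4
  target = base 0x9146 + off 0x0c + 2 + imm -4 = 0x9150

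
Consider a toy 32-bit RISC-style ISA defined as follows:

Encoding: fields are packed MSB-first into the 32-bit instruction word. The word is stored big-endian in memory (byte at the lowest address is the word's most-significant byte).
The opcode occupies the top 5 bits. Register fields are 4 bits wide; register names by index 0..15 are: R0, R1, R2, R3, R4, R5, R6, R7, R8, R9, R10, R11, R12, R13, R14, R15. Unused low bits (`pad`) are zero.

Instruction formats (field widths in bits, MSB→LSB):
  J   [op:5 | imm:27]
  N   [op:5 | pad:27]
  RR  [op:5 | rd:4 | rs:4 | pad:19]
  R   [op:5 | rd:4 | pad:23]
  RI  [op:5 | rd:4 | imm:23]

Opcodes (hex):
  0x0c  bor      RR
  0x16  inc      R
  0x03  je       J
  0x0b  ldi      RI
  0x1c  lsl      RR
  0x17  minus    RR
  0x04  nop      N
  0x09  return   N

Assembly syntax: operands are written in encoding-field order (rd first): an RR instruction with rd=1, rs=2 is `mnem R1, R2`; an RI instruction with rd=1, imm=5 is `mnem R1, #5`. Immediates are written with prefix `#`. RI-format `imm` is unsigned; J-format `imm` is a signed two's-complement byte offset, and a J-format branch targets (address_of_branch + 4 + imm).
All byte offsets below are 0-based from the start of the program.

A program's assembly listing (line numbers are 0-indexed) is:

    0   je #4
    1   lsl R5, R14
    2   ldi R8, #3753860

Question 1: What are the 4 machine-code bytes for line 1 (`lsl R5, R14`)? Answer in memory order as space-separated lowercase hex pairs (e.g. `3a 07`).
e2 f0 00 00

line 1 (lsl): pack op=0x1c:5|rd=5:4|rs=14:4|pad=0:19 = 0xe2f00000; big→ e2 f0 00 00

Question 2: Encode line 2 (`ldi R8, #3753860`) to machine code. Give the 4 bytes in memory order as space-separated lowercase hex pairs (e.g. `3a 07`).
L2: ldi op=0xb:5|rd=8:4|imm=3753860:23 ⇒ 0x5c394784 ⇒ big 5c 39 47 84

5c 39 47 84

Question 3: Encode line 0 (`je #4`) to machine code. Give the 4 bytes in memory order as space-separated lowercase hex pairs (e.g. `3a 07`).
L0: je op=0x3:5|imm=4:27 ⇒ 0x18000004 ⇒ big 18 00 00 04

18 00 00 04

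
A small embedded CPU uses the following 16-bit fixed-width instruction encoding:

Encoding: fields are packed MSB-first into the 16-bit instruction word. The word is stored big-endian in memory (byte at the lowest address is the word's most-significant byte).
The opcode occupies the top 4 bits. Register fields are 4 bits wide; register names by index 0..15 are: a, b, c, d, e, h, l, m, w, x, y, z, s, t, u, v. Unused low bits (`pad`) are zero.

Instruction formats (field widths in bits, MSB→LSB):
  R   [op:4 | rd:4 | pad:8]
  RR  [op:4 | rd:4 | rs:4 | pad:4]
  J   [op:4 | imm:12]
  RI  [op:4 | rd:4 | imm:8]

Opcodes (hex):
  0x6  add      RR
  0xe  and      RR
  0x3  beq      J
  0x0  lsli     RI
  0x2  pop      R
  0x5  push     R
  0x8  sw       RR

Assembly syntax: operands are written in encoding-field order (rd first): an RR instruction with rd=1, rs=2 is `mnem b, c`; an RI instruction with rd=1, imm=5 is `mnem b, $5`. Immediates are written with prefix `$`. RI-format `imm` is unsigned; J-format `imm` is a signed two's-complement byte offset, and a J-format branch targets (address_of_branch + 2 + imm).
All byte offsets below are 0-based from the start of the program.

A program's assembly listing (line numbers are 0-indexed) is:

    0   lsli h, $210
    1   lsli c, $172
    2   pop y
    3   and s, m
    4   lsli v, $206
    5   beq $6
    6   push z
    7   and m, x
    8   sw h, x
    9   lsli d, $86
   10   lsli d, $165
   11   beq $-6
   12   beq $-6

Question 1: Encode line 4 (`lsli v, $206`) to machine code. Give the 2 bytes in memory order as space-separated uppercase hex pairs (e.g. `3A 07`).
L4: lsli op=0x0:4|rd=15:4|imm=206:8 ⇒ 0x0fce ⇒ big 0f ce

0F CE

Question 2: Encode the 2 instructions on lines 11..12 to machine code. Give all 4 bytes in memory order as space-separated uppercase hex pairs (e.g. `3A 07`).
11. beq fields op=0x3:4|imm=-6:12 → word 3ffah → 3f fa
12. beq fields op=0x3:4|imm=-6:12 → word 3ffah → 3f fa

3F FA 3F FA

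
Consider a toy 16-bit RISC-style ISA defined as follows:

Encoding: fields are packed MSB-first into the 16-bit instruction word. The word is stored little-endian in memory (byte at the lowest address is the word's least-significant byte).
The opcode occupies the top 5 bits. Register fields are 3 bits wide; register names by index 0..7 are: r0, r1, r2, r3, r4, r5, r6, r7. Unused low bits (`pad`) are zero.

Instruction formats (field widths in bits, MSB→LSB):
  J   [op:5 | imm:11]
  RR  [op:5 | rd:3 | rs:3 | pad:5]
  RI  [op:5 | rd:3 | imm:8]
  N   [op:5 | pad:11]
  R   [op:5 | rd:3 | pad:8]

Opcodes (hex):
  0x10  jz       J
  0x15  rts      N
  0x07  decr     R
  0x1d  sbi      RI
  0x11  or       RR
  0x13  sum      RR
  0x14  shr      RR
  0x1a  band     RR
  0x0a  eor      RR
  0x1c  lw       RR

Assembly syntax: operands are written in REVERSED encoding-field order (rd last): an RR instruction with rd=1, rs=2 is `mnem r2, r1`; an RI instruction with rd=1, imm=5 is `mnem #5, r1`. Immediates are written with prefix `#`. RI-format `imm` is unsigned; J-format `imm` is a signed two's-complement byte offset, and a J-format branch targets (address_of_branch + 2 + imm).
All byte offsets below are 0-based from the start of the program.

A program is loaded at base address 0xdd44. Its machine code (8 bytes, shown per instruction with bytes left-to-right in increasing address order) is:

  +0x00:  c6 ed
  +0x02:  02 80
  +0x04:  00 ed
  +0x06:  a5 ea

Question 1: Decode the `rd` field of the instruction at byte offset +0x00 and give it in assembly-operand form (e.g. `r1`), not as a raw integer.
r5

[00] c6 ed → 0xedc6
  op=0xedc6>>11=0x1d ⇒ sbi (RI)
  rd@[10:8]=0x5 ⇒ r5
  imm@[7:0]=0xc6 ⇒ #198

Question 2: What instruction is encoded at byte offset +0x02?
off 0x02: read 02 80 as little → 0x8002
  op=0x8002>>11=0x10 ⇒ jz (J)
  imm: (w>>0)&0x7ff=0x2 → #2

jz #2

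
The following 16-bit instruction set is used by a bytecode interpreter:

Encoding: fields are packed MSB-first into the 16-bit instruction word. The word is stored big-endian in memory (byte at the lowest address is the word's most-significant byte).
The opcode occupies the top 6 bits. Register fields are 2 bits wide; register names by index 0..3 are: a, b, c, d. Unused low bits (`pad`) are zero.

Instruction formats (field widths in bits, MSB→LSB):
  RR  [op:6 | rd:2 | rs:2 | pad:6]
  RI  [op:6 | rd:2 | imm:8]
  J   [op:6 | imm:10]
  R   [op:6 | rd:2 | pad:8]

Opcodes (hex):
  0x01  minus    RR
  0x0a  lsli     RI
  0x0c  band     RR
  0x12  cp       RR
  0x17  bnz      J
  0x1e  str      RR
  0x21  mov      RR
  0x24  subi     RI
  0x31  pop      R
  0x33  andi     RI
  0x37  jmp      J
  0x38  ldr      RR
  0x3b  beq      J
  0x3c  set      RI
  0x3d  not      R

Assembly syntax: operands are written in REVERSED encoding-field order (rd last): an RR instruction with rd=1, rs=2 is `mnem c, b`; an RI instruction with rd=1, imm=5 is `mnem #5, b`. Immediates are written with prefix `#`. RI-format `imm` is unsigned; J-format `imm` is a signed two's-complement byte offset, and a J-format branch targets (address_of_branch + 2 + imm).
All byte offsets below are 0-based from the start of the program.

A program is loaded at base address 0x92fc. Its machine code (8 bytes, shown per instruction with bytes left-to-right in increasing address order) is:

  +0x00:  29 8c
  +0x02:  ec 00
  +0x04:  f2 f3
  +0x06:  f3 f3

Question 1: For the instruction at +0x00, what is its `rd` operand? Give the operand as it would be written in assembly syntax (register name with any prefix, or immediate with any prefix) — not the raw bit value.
@+00  big-endian(29 8c) = 0x298c
  top 6b → 0xa → lsli [RI]
  [9:8] rd=1 = b
  [7:0] imm=140 = #140

b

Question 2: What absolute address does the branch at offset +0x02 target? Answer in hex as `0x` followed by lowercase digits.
@+02  big-endian(ec 00) = 0xec00
  opcode bits[15:10]=0x3b: beq/J
  [9:0] imm=0 = #0
  target = base 0x92fc + off 0x02 + 2 + imm 0 = 0x9300

0x9300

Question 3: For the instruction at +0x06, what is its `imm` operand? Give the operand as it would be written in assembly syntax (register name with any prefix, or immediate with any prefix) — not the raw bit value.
off 0x06: read f3 f3 as big → 0xf3f3
  op=0xf3f3>>10=0x3c ⇒ set (RI)
  [9:8] rd=3 = d
  [7:0] imm=243 = #243

#243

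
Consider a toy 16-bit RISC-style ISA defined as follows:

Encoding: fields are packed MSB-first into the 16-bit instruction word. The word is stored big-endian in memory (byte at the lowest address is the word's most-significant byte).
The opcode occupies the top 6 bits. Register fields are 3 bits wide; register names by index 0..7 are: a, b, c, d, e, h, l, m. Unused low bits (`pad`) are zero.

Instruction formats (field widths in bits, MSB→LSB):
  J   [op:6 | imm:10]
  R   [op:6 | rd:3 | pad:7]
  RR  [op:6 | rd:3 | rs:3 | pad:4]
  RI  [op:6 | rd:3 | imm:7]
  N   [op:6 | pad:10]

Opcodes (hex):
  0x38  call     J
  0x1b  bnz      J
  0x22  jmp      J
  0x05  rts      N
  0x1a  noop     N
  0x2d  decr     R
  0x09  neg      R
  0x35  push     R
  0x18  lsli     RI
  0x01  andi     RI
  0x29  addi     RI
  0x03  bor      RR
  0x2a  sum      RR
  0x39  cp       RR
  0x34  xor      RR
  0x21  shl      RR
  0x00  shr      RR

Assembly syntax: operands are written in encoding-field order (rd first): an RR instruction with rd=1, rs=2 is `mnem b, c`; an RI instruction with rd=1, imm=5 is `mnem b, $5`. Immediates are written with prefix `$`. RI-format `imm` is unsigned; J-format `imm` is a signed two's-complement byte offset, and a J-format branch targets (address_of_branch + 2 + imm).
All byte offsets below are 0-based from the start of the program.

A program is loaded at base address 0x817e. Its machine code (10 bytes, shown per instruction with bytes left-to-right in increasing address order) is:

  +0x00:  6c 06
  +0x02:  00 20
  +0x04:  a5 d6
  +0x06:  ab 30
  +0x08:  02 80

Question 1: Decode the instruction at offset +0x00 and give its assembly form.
@+00  big-endian(6c 06) = 0x6c06
  opcode bits[15:10]=0x1b: bnz/J
  imm@[9:0]=0x6 ⇒ $6

bnz $6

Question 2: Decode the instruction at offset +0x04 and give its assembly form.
@+04  big-endian(a5 d6) = 0xa5d6
  opcode bits[15:10]=0x29: addi/RI
  rd: (w>>7)&0x7=0x3 → d
  imm: (w>>0)&0x7f=0x56 → $86

addi d, $86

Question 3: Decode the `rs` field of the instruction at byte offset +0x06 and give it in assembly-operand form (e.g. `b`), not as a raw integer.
[06] ab 30 → 0xab30
  opcode bits[15:10]=0x2a: sum/RR
  rd: (w>>7)&0x7=0x6 → l
  rs: (w>>4)&0x7=0x3 → d

d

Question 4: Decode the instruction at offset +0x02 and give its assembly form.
shr a, c

off 0x02: read 00 20 as big → 0x0020
  top 6b → 0x0 → shr [RR]
  rd: (w>>7)&0x7=0x0 → a
  rs: (w>>4)&0x7=0x2 → c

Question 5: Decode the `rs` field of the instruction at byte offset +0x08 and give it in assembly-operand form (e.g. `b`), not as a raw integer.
+0x08: 02 80 ⇒ word 0x0280 (big)
  opcode bits[15:10]=0x0: shr/RR
  rd: (w>>7)&0x7=0x5 → h
  rs: (w>>4)&0x7=0x0 → a

a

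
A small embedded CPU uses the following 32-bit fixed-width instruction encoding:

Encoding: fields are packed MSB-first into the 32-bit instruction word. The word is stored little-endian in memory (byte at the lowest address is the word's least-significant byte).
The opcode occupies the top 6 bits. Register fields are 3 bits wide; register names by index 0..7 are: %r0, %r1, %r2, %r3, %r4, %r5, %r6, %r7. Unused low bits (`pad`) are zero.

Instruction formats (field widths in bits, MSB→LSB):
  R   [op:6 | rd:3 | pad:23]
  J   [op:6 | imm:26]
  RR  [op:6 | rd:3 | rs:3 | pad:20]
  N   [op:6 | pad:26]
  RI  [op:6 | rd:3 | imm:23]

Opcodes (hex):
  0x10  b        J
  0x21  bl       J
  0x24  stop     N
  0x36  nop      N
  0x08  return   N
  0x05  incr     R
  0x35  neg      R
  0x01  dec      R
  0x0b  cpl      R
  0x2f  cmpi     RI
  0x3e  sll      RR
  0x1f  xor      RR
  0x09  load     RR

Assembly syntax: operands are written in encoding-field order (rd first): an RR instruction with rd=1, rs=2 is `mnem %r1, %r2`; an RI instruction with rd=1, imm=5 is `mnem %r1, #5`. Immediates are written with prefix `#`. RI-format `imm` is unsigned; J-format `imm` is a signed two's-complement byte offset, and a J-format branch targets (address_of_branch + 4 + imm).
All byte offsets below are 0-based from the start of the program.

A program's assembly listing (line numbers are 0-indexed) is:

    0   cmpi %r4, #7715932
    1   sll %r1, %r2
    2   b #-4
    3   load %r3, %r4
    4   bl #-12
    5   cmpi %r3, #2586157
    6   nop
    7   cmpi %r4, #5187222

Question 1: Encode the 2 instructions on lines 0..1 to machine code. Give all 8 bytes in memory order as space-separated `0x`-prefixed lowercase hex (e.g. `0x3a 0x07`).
0x5c 0xbc 0x75 0xbe 0x00 0x00 0xa0 0xf8

L0: cmpi op=0x2f:6|rd=4:3|imm=7715932:23 ⇒ 0xbe75bc5c ⇒ little 5c bc 75 be
L1: sll op=0x3e:6|rd=1:3|rs=2:3|pad=0:20 ⇒ 0xf8a00000 ⇒ little 00 00 a0 f8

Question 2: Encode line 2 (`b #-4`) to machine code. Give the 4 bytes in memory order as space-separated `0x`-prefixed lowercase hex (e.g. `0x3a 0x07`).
2. b fields op=0x10:6|imm=-4:26 → word 43fffffch → fc ff ff 43

0xfc 0xff 0xff 0x43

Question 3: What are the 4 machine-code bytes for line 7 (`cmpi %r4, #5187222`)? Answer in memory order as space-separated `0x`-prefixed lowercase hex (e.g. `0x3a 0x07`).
0x96 0x26 0x4f 0xbe

7. cmpi fields op=0x2f:6|rd=4:3|imm=5187222:23 → word be4f2696h → 96 26 4f be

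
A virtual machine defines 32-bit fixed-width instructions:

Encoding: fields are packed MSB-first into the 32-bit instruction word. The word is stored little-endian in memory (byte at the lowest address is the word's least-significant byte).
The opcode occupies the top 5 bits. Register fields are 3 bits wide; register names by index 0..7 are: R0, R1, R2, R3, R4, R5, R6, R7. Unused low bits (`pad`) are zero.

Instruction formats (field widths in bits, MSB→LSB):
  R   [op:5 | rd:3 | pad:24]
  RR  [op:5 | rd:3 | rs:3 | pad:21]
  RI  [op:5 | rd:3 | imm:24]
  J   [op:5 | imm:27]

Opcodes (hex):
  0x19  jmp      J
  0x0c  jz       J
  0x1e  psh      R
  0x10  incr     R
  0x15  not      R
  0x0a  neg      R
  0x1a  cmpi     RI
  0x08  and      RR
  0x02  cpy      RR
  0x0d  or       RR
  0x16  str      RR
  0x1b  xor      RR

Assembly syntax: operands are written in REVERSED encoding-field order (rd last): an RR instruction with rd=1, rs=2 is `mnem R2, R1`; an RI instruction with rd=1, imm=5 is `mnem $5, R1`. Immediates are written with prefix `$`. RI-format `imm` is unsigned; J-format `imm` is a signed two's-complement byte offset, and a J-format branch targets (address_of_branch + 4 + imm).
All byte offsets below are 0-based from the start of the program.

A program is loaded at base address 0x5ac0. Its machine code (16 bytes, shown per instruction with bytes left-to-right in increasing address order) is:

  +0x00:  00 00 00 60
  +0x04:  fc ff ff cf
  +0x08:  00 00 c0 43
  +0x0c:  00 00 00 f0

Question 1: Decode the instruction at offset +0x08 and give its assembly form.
and R6, R3

off 0x08: read 00 00 c0 43 as little → 0x43c00000
  top 5b → 0x8 → and [RR]
  rd: (w>>24)&0x7=0x3 → R3
  rs: (w>>21)&0x7=0x6 → R6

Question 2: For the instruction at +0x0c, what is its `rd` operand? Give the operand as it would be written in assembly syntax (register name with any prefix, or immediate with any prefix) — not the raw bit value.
R0

+0x0c: 00 00 00 f0 ⇒ word 0xf0000000 (little)
  opcode bits[31:27]=0x1e: psh/R
  rd@[26:24]=0x0 ⇒ R0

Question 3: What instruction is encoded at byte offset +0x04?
off 0x04: read fc ff ff cf as little → 0xcffffffc
  op=0xcffffffc>>27=0x19 ⇒ jmp (J)
  imm: (w>>0)&0x7ffffff=0x7fffffc (s27→-4) → $-4

jmp $-4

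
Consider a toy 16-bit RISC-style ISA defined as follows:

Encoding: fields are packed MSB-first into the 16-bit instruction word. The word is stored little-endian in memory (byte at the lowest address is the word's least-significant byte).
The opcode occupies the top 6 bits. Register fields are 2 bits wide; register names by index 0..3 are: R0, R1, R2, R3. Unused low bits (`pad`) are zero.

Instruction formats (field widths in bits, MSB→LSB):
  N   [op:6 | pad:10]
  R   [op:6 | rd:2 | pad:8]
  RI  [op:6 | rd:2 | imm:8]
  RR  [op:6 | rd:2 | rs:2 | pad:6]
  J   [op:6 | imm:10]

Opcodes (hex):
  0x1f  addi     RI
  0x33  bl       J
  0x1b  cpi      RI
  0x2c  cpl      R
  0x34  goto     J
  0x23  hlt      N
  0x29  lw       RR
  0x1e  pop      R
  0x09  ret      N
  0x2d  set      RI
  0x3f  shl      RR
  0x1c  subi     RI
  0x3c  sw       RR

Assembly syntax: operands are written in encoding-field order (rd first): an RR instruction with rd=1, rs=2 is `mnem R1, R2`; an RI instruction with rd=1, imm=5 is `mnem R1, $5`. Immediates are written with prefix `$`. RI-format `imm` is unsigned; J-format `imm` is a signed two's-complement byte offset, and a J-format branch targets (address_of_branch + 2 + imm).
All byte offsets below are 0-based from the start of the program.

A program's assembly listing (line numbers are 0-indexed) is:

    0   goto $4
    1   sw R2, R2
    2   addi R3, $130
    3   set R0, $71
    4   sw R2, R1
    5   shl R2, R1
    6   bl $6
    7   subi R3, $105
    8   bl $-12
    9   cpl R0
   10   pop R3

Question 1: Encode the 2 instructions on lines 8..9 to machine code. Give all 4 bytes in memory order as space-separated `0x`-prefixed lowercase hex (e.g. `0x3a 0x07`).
8. bl fields op=0x33:6|imm=-12:10 → word cff4h → f4 cf
9. cpl fields op=0x2c:6|rd=0:2|pad=0:8 → word b000h → 00 b0

0xf4 0xcf 0x00 0xb0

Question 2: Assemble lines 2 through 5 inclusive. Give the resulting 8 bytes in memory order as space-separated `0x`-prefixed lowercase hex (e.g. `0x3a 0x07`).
0x82 0x7f 0x47 0xb4 0x40 0xf2 0x40 0xfe

line 2 (addi): pack op=0x1f:6|rd=3:2|imm=130:8 = 0x7f82; little→ 82 7f
line 3 (set): pack op=0x2d:6|rd=0:2|imm=71:8 = 0xb447; little→ 47 b4
line 4 (sw): pack op=0x3c:6|rd=2:2|rs=1:2|pad=0:6 = 0xf240; little→ 40 f2
line 5 (shl): pack op=0x3f:6|rd=2:2|rs=1:2|pad=0:6 = 0xfe40; little→ 40 fe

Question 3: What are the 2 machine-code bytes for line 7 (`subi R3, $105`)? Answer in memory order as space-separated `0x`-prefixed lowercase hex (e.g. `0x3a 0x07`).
L7: subi op=0x1c:6|rd=3:2|imm=105:8 ⇒ 0x7369 ⇒ little 69 73

0x69 0x73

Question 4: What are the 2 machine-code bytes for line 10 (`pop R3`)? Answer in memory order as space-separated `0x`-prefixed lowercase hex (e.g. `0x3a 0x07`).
10. pop fields op=0x1e:6|rd=3:2|pad=0:8 → word 7b00h → 00 7b

0x00 0x7b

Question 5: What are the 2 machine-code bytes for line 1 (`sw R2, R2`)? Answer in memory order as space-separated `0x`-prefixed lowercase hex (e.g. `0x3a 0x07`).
0x80 0xf2

line 1 (sw): pack op=0x3c:6|rd=2:2|rs=2:2|pad=0:6 = 0xf280; little→ 80 f2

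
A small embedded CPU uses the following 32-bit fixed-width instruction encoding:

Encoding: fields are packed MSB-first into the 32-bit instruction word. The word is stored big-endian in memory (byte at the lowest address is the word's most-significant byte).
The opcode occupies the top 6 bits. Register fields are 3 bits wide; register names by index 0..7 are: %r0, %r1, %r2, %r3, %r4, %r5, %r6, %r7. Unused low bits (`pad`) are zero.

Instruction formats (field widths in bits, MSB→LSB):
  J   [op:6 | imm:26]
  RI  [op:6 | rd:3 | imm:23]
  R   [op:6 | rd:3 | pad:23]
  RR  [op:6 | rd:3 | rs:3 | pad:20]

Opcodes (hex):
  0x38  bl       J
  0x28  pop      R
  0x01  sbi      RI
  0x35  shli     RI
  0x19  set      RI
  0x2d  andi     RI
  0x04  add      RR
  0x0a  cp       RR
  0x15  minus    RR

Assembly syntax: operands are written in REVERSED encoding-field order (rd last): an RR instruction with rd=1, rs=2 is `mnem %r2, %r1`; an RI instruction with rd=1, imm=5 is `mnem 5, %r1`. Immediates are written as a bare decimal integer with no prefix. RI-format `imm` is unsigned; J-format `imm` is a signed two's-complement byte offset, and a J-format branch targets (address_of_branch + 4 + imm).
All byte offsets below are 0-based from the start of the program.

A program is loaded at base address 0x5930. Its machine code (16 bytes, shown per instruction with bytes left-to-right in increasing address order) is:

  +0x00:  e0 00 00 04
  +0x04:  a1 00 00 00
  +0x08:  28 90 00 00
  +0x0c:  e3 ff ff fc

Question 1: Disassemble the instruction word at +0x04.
pop %r2

off 0x04: read a1 00 00 00 as big → 0xa1000000
  top 6b → 0x28 → pop [R]
  rd: (w>>23)&0x7=0x2 → %r2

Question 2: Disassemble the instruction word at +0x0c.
bl -4

off 0x0c: read e3 ff ff fc as big → 0xe3fffffc
  top 6b → 0x38 → bl [J]
  [25:0] imm=67108860 (s26→-4) = -4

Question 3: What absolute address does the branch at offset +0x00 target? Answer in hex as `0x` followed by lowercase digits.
[00] e0 00 00 04 → 0xe0000004
  opcode bits[31:26]=0x38: bl/J
  [25:0] imm=4 = 4
  target = base 0x5930 + off 0x00 + 4 + imm 4 = 0x5938

0x5938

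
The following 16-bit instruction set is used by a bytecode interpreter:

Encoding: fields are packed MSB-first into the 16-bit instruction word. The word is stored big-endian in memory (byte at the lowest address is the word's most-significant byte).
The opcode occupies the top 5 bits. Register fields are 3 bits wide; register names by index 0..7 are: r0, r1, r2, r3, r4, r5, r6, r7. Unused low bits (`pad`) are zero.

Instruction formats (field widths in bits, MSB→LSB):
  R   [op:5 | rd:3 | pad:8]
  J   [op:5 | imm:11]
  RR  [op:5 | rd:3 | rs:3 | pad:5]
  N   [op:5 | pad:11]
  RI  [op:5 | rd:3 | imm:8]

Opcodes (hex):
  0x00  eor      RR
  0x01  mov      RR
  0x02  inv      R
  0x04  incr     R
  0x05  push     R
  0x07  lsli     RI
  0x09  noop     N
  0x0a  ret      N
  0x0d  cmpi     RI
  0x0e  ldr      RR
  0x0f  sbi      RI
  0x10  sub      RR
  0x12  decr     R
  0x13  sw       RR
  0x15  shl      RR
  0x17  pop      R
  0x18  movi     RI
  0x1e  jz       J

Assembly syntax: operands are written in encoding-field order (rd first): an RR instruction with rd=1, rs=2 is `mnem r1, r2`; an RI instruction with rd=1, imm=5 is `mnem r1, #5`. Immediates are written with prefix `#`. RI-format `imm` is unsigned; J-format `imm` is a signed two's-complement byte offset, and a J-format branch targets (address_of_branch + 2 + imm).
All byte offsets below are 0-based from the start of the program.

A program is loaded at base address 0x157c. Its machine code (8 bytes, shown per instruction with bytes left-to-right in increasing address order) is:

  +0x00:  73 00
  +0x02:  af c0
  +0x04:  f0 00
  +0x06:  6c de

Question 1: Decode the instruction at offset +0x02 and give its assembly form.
shl r7, r6

[02] af c0 → 0xafc0
  opcode bits[15:11]=0x15: shl/RR
  rd: (w>>8)&0x7=0x7 → r7
  rs: (w>>5)&0x7=0x6 → r6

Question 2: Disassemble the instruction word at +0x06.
off 0x06: read 6c de as big → 0x6cde
  top 5b → 0xd → cmpi [RI]
  rd@[10:8]=0x4 ⇒ r4
  imm@[7:0]=0xde ⇒ #222

cmpi r4, #222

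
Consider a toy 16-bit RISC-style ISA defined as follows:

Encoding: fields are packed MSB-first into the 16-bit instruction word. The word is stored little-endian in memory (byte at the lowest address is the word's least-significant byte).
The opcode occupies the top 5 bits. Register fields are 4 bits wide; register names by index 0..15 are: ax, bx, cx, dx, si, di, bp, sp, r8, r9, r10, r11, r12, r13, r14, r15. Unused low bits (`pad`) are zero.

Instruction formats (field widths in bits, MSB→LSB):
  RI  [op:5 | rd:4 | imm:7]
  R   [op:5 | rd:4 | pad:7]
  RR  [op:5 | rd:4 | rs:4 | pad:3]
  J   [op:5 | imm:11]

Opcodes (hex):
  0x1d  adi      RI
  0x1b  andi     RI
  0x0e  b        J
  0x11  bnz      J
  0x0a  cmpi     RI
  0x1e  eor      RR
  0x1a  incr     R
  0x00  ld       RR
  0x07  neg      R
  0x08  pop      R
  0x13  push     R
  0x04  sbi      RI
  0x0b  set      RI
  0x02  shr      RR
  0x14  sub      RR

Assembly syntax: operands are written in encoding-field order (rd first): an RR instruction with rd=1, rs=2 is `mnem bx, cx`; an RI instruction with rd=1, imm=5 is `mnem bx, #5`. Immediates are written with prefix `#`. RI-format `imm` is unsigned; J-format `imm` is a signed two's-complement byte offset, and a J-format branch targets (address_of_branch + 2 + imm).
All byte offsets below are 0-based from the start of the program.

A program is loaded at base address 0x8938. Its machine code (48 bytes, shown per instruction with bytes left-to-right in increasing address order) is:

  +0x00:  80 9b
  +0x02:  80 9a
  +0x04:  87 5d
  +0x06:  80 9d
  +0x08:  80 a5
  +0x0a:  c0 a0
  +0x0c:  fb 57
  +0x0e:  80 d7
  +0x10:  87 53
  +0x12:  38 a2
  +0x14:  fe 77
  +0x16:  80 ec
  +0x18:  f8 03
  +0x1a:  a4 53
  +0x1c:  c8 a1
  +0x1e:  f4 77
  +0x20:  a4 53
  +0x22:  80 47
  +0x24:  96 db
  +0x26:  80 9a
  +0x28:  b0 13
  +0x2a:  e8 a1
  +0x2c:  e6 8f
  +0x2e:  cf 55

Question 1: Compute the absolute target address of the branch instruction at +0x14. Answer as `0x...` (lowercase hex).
0x894c

off 0x14: read fe 77 as little → 0x77fe
  op=0x77fe>>11=0xe ⇒ b (J)
  imm@[10:0]=0x7fe (s11→-2) ⇒ #-2
  target = base 0x8938 + off 0x14 + 2 + imm -2 = 0x894c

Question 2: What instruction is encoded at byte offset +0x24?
+0x24: 96 db ⇒ word 0xdb96 (little)
  top 5b → 0x1b → andi [RI]
  rd@[10:7]=0x7 ⇒ sp
  imm@[6:0]=0x16 ⇒ #22

andi sp, #22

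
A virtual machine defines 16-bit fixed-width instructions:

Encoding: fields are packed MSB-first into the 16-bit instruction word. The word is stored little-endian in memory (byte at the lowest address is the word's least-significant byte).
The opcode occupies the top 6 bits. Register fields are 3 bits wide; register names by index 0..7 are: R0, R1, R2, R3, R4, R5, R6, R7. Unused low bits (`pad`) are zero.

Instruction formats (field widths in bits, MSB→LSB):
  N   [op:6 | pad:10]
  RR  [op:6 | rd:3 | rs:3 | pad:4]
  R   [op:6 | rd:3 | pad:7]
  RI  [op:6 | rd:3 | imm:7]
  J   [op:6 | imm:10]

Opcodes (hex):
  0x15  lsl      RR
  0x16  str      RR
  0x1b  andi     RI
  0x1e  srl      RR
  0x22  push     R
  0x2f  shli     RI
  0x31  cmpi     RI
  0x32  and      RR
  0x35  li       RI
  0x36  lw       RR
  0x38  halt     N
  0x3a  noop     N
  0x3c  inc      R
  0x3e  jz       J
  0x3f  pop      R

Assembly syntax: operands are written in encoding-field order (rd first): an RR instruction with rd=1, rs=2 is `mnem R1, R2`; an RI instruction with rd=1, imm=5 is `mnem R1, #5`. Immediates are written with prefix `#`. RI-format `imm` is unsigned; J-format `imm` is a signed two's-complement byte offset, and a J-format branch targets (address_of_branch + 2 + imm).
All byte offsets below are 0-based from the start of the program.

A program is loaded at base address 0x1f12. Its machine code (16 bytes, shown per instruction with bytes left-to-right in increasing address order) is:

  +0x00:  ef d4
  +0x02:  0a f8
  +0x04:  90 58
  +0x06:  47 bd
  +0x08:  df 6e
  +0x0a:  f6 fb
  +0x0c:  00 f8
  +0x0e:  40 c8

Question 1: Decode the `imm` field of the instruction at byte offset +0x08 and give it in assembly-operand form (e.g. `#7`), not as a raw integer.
@+08  little-endian(df 6e) = 0x6edf
  opcode bits[15:10]=0x1b: andi/RI
  rd: (w>>7)&0x7=0x5 → R5
  imm: (w>>0)&0x7f=0x5f → #95

#95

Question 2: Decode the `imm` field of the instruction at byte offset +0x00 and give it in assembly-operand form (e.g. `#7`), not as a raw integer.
@+00  little-endian(ef d4) = 0xd4ef
  opcode bits[15:10]=0x35: li/RI
  rd: (w>>7)&0x7=0x1 → R1
  imm: (w>>0)&0x7f=0x6f → #111

#111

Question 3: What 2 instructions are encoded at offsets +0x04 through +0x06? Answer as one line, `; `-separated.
str R1, R1; shli R2, #71

off 0x04: read 90 58 as little → 0x5890
  op=0x5890>>10=0x16 ⇒ str (RR)
  rd@[9:7]=0x1 ⇒ R1
  rs@[6:4]=0x1 ⇒ R1
off 0x06: read 47 bd as little → 0xbd47
  op=0xbd47>>10=0x2f ⇒ shli (RI)
  rd@[9:7]=0x2 ⇒ R2
  imm@[6:0]=0x47 ⇒ #71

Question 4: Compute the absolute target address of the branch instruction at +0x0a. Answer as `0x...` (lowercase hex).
+0x0a: f6 fb ⇒ word 0xfbf6 (little)
  op=0xfbf6>>10=0x3e ⇒ jz (J)
  imm@[9:0]=0x3f6 (s10→-10) ⇒ #-10
  target = base 0x1f12 + off 0x0a + 2 + imm -10 = 0x1f14

0x1f14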